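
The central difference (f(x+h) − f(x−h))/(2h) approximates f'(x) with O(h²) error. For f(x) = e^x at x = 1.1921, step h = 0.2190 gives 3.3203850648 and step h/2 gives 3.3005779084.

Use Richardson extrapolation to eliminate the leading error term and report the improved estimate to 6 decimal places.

Order 2 gives 2^r = 4 and 2^r − 1 = 3.
Weighted: 13.2023116336 − 3.3203850648 = 9.8819265688
Divide by 2^2 − 1 = 3.
R = 9.8819265688/3 = 3.2939755229
Gap between inputs: 1.981e-02; correction applied: −0.0066023855.

3.293976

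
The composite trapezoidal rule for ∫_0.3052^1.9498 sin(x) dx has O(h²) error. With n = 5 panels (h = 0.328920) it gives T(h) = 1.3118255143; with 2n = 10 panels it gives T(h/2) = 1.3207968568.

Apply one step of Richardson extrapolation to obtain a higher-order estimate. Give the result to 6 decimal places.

1.323787

Leading term ∝ h^2; use weight 4 = 2^2.
Top: 4(1.3207968568) − (1.3118255143) = 3.9713619129
Denominator 4 − 1 = 3.
Extrapolated: 3.9713619129 / 3 = 1.3237873043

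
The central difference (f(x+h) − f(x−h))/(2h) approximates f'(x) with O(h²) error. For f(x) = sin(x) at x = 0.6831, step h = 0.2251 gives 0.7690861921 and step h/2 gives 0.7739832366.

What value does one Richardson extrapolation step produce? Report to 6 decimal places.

r = 2: numerator weight 4, denominator 3.
4 × 0.7739832366 − 0.7690861921 = 2.3268467543
R = 2.3268467543/3 = 0.7756155848
Shift from A(h/2): +0.0016323482.

0.775616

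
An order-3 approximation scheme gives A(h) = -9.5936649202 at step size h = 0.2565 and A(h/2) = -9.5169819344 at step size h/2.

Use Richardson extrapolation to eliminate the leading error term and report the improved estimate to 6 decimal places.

-9.506027

With r = 3 the leading error scales as h^3, so the weight is 2^3 = 8.
Difference of the inputs: -9.5169819344 − (-9.5936649202) = 0.0766829858
Correction (A(h/2) − A(h))/(8 − 1) = 0.0766829858/7 = 0.0109547123
R = -9.5169819344 + 0.0109547123 = -9.5060272221
Shift from A(h/2): +0.0109547123.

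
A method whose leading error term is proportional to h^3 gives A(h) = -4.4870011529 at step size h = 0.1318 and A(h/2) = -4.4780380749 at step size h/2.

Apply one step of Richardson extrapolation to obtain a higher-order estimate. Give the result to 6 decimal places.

-4.476758

Order 3 gives 2^r = 8 and 2^r − 1 = 7.
Weighted: (-35.8243045992) − (-4.4870011529) = -31.3373034463
R = (-31.3373034463)/7 = -4.4767576352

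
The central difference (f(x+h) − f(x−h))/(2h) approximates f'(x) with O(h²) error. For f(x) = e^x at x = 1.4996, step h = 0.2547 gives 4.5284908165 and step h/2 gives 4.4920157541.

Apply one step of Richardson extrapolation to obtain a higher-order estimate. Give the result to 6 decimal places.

4.479857

Order 2 gives 2^r = 4 and 2^r − 1 = 3.
A(h/2) − A(h) = 4.4920157541 − 4.5284908165 = -0.0364750624
Divide by 2^2 − 1 = 3: (-0.0364750624)/3 = -0.0121583541
R = 4.4920157541 − 0.0121583541 = 4.4798574000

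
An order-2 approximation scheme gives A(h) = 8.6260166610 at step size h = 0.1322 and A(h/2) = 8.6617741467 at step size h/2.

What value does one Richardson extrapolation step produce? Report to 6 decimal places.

8.673693

Leading term ∝ h^2; use weight 4 = 2^2.
Top: 4(8.6617741467) − (8.6260166610) = 26.0210799258
Divide by 2^2 − 1 = 3.
Extrapolated: 26.0210799258 / 3 = 8.6736933086
Correction |R − A(h/2)| = 1.192e-02; gap |A(h/2) − A(h)| = 3.576e-02.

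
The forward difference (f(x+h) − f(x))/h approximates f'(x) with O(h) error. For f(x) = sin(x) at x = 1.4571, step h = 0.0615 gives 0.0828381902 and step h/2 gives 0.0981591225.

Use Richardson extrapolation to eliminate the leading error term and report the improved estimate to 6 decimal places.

0.113480

r = 1, so 2^r = 2.
2 × 0.0981591225 − 0.0828381902 = 0.1134800548
Extrapolated: 0.1134800548 / 1 = 0.1134800548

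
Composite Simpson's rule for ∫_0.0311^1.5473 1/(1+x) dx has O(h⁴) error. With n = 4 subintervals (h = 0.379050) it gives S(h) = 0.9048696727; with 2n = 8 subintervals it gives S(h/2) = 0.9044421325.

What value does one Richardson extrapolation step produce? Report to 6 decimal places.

0.904414

Order 4 gives 2^r = 16 and 2^r − 1 = 15.
16 × 0.9044421325 = 14.4710741200; 14.4710741200 − 0.9048696727 = 13.5662044473
Denominator 16 − 1 = 15.
So the Richardson estimate is 0.9044136298.
Correction |R − A(h/2)| = 2.850e-05; gap |A(h/2) − A(h)| = 4.275e-04.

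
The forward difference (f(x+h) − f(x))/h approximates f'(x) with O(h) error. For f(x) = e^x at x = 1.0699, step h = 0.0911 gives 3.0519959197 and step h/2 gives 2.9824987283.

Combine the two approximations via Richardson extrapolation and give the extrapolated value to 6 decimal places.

r = 1: numerator weight 2, denominator 1.
2^1*A(h/2) = 5.9649974566; minus A(h) gives 2.9130015369.
Extrapolated: 2.9130015369 / 1 = 2.9130015369
Correction |R − A(h/2)| = 6.950e-02; gap |A(h/2) − A(h)| = 6.950e-02.

2.913002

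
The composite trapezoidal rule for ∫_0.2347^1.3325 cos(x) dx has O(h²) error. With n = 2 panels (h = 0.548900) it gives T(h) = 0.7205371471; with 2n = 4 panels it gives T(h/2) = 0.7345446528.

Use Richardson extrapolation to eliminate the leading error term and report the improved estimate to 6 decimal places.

0.739214

r = 2, so 2^r = 4.
4·0.7345446528 = 2.9381786112; subtract 0.7205371471 → 2.2176414641
Extrapolated: 2.2176414641 / 3 = 0.7392138214
Correction |R − A(h/2)| = 4.669e-03; gap |A(h/2) − A(h)| = 1.401e-02.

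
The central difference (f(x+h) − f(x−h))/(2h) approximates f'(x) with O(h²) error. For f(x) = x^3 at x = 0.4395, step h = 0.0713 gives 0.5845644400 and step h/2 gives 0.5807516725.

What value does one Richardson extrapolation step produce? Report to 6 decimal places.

r = 2, so 2^r = 4.
4×0.5807516725 − 0.5845644400 = 1.7384422500
Denominator 4 − 1 = 3.
R = 1.7384422500/3 = 0.5794807500

0.579481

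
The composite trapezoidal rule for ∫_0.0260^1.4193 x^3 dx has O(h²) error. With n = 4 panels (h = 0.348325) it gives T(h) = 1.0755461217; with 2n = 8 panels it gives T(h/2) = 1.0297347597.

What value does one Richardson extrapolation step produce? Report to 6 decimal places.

Method order is 2; weight 2^2 = 4.
Top: 4(1.0297347597) − (1.0755461217) = 3.0433929171
Divide by 2^2 − 1 = 3.
R = 3.0433929171/3 = 1.0144643057

1.014464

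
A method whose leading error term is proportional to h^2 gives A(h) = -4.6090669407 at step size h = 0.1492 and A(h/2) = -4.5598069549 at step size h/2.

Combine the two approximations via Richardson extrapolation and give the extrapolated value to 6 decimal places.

Error is O(h^2); halving h shrinks it by 2^2 = 4.
2^2·A(h/2) = -18.2392278196; minus A(h) gives -13.6301608789.
(4·(-4.5598069549) − (-4.6090669407))/(4 − 1) = -4.5433869596
Shift from A(h/2): +0.0164199953.

-4.543387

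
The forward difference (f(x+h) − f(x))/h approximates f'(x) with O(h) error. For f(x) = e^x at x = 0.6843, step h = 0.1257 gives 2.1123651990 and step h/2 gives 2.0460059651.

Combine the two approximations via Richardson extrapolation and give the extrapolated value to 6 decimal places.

1.979647

With r = 1 the leading error scales as h^1, so the weight is 2^1 = 2.
2×2.0460059651 = 4.0920119302; subtract 2.1123651990 → 1.9796467312
R = 1.9796467312/1 = 1.9796467312
Gap between inputs: 6.636e-02; correction applied: −0.0663592339.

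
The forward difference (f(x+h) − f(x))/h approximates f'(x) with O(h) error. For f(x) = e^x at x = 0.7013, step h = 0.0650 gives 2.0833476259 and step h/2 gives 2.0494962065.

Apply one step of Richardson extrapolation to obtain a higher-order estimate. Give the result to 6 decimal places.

r = 1: numerator weight 2, denominator 1.
Top: 2(2.0494962065) − (2.0833476259) = 2.0156447871
Divide by 2^1 − 1 = 1.
R = 2.0156447871/1 = 2.0156447871

2.015645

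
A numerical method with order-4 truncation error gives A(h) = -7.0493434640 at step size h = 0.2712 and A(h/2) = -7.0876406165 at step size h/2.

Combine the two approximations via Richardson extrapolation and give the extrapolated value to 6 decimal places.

r = 4: numerator weight 16, denominator 15.
Weighted: (-113.4022498640) − (-7.0493434640) = -106.3529064000
Divide by 2^4 − 1 = 15.
Extrapolated: (-106.3529064000) / 15 = -7.0901937600

-7.090194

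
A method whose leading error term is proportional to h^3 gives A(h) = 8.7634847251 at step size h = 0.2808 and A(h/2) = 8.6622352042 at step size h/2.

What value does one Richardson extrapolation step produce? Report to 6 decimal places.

8.647771

Error is O(h^3); halving h shrinks it by 2^3 = 8.
Weighted: 69.2978816336 − 8.7634847251 = 60.5343969085
Denominator 8 − 1 = 7.
Result: 8.6477709869
Gap between inputs: 1.012e-01; correction applied: −0.0144642173.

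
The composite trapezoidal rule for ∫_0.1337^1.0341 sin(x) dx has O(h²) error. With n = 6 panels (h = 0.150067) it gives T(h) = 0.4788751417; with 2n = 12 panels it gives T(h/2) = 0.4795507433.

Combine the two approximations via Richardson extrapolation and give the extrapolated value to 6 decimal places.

Order 2 gives 2^r = 4 and 2^r − 1 = 3.
Weighted: 1.9182029732 − 0.4788751417 = 1.4393278315
1.4393278315 ÷ 3 = 0.4797759438
Gap between inputs: 6.756e-04; correction applied: +0.0002252005.

0.479776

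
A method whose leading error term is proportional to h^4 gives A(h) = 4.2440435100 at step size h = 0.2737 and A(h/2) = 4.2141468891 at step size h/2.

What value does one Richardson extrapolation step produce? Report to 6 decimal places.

4.212154

With r = 4 the leading error scales as h^4, so the weight is 2^4 = 16.
16·4.2141468891 − 4.2440435100 = 63.1823067156
Divide by 2^4 − 1 = 15.
R = 63.1823067156/15 = 4.2121537810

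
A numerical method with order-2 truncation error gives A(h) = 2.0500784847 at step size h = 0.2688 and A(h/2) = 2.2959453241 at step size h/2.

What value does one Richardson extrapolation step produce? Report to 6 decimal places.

The method has order 2: 2^2 = 4.
4*2.2959453241 = 9.1837812964; 9.1837812964 − 2.0500784847 = 7.1337028117
Denominator 4 − 1 = 3.
7.1337028117 ÷ 3 = 2.3779009372

2.377901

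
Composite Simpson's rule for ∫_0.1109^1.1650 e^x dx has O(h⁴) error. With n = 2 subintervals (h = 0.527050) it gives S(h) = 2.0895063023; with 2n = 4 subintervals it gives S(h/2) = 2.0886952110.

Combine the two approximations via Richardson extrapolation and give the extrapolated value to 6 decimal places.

2.088641

The method has order 4: 2^4 = 16.
16*2.0886952110 = 33.4191233760; subtract 2.0895063023 → 31.3296170737
R = 31.3296170737/15 = 2.0886411382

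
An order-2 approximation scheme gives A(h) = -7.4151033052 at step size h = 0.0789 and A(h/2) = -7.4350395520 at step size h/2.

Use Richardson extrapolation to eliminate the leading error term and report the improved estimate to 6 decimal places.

-7.441685

Leading term ∝ h^2; use weight 4 = 2^2.
Top: 4(-7.4350395520) − (-7.4151033052) = -22.3250549028
Denominator 4 − 1 = 3.
(4×(-7.4350395520) − (-7.4151033052))/(4 − 1) = -7.4416849676
Gap between inputs: 1.994e-02; correction applied: −0.0066454156.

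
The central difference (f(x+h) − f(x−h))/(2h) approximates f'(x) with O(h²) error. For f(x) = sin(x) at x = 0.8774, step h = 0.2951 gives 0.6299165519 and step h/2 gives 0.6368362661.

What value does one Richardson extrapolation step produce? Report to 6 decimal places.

0.639143

Order 2 gives 2^r = 4 and 2^r − 1 = 3.
4 × 0.6368362661 − 0.6299165519 = 1.9174285125
Divide by 2^2 − 1 = 3.
R = 1.9174285125/3 = 0.6391428375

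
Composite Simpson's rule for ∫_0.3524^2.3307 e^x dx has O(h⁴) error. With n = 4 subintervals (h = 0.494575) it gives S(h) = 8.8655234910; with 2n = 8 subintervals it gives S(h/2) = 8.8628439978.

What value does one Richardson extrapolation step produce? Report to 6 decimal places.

8.862665

With r = 4 the leading error scales as h^4, so the weight is 2^4 = 16.
Weighted: 141.8055039648 − 8.8655234910 = 132.9399804738
Denominator 16 − 1 = 15.
So the Richardson estimate is 8.8626653649.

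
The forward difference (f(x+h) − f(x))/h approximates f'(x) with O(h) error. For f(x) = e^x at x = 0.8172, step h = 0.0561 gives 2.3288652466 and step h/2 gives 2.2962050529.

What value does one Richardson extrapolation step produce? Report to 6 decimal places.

Leading term ∝ h^1; use weight 2 = 2^1.
2 × 2.2962050529 − 2.3288652466 = 2.2635448592
Divide by 2^1 − 1 = 1.
So the Richardson estimate is 2.2635448592.

2.263545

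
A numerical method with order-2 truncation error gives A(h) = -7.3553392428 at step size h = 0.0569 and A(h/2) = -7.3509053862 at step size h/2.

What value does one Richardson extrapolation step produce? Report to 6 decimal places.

Method order is 2; weight 2^2 = 4.
4·(-7.3509053862) = -29.4036215448; subtract (-7.3553392428) → -22.0482823020
(-22.0482823020) ÷ 3 = -7.3494274340

-7.349427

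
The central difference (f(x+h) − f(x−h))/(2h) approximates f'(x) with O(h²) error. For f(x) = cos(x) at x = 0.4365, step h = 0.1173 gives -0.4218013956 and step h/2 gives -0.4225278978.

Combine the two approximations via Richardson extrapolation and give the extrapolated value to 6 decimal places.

-0.422770

r = 2: numerator weight 4, denominator 3.
2^2 × A(h/2) = -1.6901115912; minus A(h) gives -1.2683101956.
Denominator 4 − 1 = 3.
Result: -0.4227700652
Shift from A(h/2): −0.0002421674.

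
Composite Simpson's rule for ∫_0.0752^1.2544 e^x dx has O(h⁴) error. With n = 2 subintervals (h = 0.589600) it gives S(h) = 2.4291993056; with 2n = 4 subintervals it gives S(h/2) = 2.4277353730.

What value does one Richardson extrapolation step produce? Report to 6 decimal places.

2.427638

r = 4: numerator weight 16, denominator 15.
16*2.4277353730 = 38.8437659680; subtract 2.4291993056 → 36.4145666624
Denominator 16 − 1 = 15.
So the Richardson estimate is 2.4276377775.
Correction |R − A(h/2)| = 9.760e-05; gap |A(h/2) − A(h)| = 1.464e-03.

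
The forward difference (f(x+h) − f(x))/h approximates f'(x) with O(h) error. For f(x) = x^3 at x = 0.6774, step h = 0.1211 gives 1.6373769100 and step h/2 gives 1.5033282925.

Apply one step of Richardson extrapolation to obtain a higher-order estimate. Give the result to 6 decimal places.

1.369280

Order 1 gives 2^r = 2 and 2^r − 1 = 1.
Weighted: 3.0066565850 − 1.6373769100 = 1.3692796750
R = 1.3692796750/1 = 1.3692796750
Correction |R − A(h/2)| = 1.340e-01; gap |A(h/2) − A(h)| = 1.340e-01.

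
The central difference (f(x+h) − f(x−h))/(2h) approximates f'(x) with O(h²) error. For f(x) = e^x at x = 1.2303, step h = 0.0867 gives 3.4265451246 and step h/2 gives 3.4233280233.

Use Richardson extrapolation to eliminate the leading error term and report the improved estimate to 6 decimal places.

Method order is 2; weight 2^2 = 4.
Numerator 4*A(h/2) − A(h) = 4*3.4233280233 − 3.4265451246 = 10.2667669686
(4*3.4233280233 − 3.4265451246)/(4 − 1) = 3.4222556562

3.422256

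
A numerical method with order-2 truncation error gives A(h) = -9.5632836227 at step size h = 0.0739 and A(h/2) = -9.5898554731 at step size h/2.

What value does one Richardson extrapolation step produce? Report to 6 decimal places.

r = 2, so 2^r = 4.
4*(-9.5898554731) = -38.3594218924; (-38.3594218924) − (-9.5632836227) = -28.7961382697
(4*(-9.5898554731) − (-9.5632836227))/(4 − 1) = -9.5987127566

-9.598713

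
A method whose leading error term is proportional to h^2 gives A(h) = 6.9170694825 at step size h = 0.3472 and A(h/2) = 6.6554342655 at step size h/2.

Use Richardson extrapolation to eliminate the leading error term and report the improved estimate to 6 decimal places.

6.568223

r = 2, so 2^r = 4.
4*6.6554342655 − 6.9170694825 = 19.7046675795
Divide by 2^2 − 1 = 3.
19.7046675795 ÷ 3 = 6.5682225265
Shift from A(h/2): −0.0872117390.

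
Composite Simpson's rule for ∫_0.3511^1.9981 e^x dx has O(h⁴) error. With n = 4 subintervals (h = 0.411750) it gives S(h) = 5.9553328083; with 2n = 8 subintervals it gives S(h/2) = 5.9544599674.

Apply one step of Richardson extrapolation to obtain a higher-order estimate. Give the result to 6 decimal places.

5.954402

With r = 4 the leading error scales as h^4, so the weight is 2^4 = 16.
Numerator 16×A(h/2) − A(h) = 16×5.9544599674 − 5.9553328083 = 89.3160266701
Divide by 2^4 − 1 = 15.
89.3160266701 ÷ 15 = 5.9544017780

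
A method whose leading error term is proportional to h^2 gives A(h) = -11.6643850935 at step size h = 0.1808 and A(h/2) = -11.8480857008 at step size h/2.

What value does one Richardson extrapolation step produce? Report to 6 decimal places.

-11.909319

r = 2, so 2^r = 4.
Difference of the inputs: -11.8480857008 − (-11.6643850935) = -0.1837006073
Correction (A(h/2) − A(h))/(4 − 1) = (-0.1837006073)/3 = -0.0612335358
R = A(h/2) + (A(h/2) − A(h))/3 = -11.8480857008 − 0.0612335358 = -11.9093192366
Shift from A(h/2): −0.0612335358.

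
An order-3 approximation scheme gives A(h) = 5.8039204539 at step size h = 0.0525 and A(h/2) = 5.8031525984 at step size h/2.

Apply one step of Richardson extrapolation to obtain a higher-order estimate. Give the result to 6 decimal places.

5.803043

With r = 3 the leading error scales as h^3, so the weight is 2^3 = 8.
Top: 8(5.8031525984) − (5.8039204539) = 40.6213003333
(8×5.8031525984 − 5.8039204539)/(8 − 1) = 5.8030429048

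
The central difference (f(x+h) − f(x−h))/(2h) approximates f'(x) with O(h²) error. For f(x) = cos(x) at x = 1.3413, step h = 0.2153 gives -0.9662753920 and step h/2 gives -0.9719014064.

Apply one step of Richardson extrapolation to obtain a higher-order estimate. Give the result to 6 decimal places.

The method has order 2: 2^2 = 4.
Top: 4(-0.9719014064) − (-0.9662753920) = -2.9213302336
(4*(-0.9719014064) − (-0.9662753920))/(4 − 1) = -0.9737767445
Shift from A(h/2): −0.0018753381.

-0.973777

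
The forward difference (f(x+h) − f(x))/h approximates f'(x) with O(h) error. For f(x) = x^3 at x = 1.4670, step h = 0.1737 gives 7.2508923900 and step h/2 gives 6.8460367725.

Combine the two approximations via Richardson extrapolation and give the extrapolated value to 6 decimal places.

The method has order 1: 2^1 = 2.
2 × 6.8460367725 = 13.6920735450; 13.6920735450 − 7.2508923900 = 6.4411811550
Divide by 2^1 − 1 = 1.
(2 × 6.8460367725 − 7.2508923900)/(2 − 1) = 6.4411811550

6.441181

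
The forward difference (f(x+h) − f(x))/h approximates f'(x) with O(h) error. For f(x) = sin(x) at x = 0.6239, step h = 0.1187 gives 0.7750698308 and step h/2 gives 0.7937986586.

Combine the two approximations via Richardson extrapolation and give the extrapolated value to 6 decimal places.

With r = 1 the leading error scales as h^1, so the weight is 2^1 = 2.
2^1 × A(h/2) = 1.5875973172; minus A(h) gives 0.8125274864.
Divide by 2^1 − 1 = 1.
(2 × 0.7937986586 − 0.7750698308)/(2 − 1) = 0.8125274864

0.812527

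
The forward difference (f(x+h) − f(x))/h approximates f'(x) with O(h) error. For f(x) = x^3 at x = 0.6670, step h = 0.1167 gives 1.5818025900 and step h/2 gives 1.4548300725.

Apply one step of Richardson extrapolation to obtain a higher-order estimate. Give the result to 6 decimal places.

1.327858

Method order is 1; weight 2^1 = 2.
Weighted: 2.9096601450 − 1.5818025900 = 1.3278575550
1.3278575550 ÷ 1 = 1.3278575550
Gap between inputs: 1.270e-01; correction applied: −0.1269725175.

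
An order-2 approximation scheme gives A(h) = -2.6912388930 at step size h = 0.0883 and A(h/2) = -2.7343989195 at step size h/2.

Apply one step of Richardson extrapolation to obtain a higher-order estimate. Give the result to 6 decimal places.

-2.748786

r = 2, so 2^r = 4.
Weighted: (-10.9375956780) − (-2.6912388930) = -8.2463567850
(4 × (-2.7343989195) − (-2.6912388930))/(4 − 1) = -2.7487855950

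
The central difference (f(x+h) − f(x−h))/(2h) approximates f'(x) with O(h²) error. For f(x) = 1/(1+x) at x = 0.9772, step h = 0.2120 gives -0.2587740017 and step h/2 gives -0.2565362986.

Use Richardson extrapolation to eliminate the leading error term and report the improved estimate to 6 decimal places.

-0.255790

r = 2, so 2^r = 4.
A(h/2) − A(h) = -0.2565362986 − (-0.2587740017) = 0.0022377031
Divide by 2^2 − 1 = 3: 0.0022377031/3 = 0.0007459010
R = A(h/2) + (A(h/2) − A(h))/3 = -0.2565362986 + 0.0007459010 = -0.2557903976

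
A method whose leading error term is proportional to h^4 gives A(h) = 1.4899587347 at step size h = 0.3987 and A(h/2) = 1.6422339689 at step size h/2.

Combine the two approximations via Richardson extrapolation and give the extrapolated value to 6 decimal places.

1.652386

Method order is 4; weight 2^4 = 16.
16·1.6422339689 − 1.4899587347 = 24.7857847677
Divide by 2^4 − 1 = 15.
(16·1.6422339689 − 1.4899587347)/(16 − 1) = 1.6523856512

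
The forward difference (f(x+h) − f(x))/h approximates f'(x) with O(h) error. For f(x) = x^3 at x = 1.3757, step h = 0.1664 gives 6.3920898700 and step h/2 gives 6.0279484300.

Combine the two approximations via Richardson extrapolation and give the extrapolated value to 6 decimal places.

5.663807

r = 1: numerator weight 2, denominator 1.
Weighted: 12.0558968600 − 6.3920898700 = 5.6638069900
Extrapolated: 5.6638069900 / 1 = 5.6638069900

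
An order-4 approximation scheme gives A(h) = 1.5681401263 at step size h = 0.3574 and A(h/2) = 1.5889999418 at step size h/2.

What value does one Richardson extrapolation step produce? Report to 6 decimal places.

1.590391

Error is O(h^4); halving h shrinks it by 2^4 = 16.
16*1.5889999418 − 1.5681401263 = 23.8558589425
Denominator 16 − 1 = 15.
R = 23.8558589425/15 = 1.5903905962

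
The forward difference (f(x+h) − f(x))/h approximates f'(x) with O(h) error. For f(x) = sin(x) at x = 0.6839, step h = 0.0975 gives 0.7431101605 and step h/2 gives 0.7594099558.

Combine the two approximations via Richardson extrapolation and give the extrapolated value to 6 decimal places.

0.775710

With r = 1 the leading error scales as h^1, so the weight is 2^1 = 2.
Top: 2(0.7594099558) − (0.7431101605) = 0.7757097511
Extrapolated: 0.7757097511 / 1 = 0.7757097511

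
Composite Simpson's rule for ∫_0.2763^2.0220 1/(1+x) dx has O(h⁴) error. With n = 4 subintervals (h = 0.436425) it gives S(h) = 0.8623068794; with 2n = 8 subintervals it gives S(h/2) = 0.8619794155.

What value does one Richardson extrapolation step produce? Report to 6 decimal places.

0.861958

Error is O(h^4); halving h shrinks it by 2^4 = 16.
16×0.8619794155 = 13.7916706480; subtract 0.8623068794 → 12.9293637686
Divide by 2^4 − 1 = 15.
(16×0.8619794155 − 0.8623068794)/(16 − 1) = 0.8619575846
Shift from A(h/2): −0.0000218309.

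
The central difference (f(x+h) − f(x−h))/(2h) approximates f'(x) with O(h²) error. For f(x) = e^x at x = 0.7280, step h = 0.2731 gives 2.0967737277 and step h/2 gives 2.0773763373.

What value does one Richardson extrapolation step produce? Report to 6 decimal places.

2.070911

With r = 2 the leading error scales as h^2, so the weight is 2^2 = 4.
Numerator 4×A(h/2) − A(h) = 4×2.0773763373 − 2.0967737277 = 6.2127316215
6.2127316215 ÷ 3 = 2.0709105405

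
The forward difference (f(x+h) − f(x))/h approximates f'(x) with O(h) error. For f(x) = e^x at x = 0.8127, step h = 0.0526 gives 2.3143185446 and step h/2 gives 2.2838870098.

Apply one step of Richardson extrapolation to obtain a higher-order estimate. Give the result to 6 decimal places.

2.253455

r = 1, so 2^r = 2.
A(h/2) − A(h) = 2.2838870098 − 2.3143185446 = -0.0304315348
Correction (A(h/2) − A(h))/(2 − 1) = (-0.0304315348)/1 = -0.0304315348
R = A(h/2) + (A(h/2) − A(h))/1 = 2.2838870098 − 0.0304315348 = 2.2534554750
Shift from A(h/2): −0.0304315348.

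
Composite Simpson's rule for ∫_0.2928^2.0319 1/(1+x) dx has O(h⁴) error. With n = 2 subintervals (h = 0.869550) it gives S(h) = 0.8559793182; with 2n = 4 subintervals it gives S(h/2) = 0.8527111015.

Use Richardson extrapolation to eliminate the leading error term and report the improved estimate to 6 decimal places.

r = 4: numerator weight 16, denominator 15.
Numerator 16·A(h/2) − A(h) = 16·0.8527111015 − 0.8559793182 = 12.7873983058
Divide by 2^4 − 1 = 15.
Result: 0.8524932204
Correction |R − A(h/2)| = 2.179e-04; gap |A(h/2) − A(h)| = 3.268e-03.

0.852493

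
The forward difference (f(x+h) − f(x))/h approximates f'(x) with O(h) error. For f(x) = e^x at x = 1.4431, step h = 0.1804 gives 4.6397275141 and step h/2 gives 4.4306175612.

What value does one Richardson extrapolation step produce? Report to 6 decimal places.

r = 1: numerator weight 2, denominator 1.
Top: 2(4.4306175612) − (4.6397275141) = 4.2215076083
Divide by 2^1 − 1 = 1.
R = 4.2215076083/1 = 4.2215076083
Shift from A(h/2): −0.2091099529.

4.221508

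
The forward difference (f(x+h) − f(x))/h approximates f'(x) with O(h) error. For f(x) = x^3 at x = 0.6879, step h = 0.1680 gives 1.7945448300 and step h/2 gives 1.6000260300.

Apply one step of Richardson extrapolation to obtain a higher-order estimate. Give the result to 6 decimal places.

r = 1, so 2^r = 2.
2·1.6000260300 − 1.7945448300 = 1.4055072300
1.4055072300 ÷ 1 = 1.4055072300

1.405507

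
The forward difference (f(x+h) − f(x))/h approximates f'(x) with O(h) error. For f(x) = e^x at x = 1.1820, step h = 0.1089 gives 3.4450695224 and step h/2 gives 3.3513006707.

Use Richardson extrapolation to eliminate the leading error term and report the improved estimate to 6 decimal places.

Order 1 gives 2^r = 2 and 2^r − 1 = 1.
Difference of the inputs: 3.3513006707 − 3.4450695224 = -0.0937688517
Correction (A(h/2) − A(h))/(2 − 1) = (-0.0937688517)/1 = -0.0937688517
R = A(h/2) + (A(h/2) − A(h))/1 = 3.3513006707 − 0.0937688517 = 3.2575318190

3.257532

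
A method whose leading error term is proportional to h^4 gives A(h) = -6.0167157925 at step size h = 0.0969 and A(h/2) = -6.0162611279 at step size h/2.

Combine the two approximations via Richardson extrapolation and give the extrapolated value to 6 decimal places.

r = 4, so 2^r = 16.
2^4·A(h/2) = -96.2601780464; minus A(h) gives -90.2434622539.
Extrapolated: (-90.2434622539) / 15 = -6.0162308169
Gap between inputs: 4.547e-04; correction applied: +0.0000303110.

-6.016231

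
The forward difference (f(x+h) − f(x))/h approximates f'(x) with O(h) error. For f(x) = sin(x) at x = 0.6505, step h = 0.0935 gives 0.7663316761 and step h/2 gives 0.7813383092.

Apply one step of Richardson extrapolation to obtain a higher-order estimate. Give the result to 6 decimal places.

Leading term ∝ h^1; use weight 2 = 2^1.
A(h/2) − A(h) = 0.7813383092 − 0.7663316761 = 0.0150066331
Correction (A(h/2) − A(h))/(2 − 1) = 0.0150066331/1 = 0.0150066331
R = 0.7813383092 + 0.0150066331 = 0.7963449423
Gap between inputs: 1.501e-02; correction applied: +0.0150066331.

0.796345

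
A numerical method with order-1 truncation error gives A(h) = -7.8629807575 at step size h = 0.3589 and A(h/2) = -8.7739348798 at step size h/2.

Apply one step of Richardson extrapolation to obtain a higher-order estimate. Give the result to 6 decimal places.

-9.684889

Leading term ∝ h^1; use weight 2 = 2^1.
2×(-8.7739348798) = -17.5478697596; subtract (-7.8629807575) → -9.6848890021
(2×(-8.7739348798) − (-7.8629807575))/(2 − 1) = -9.6848890021
Correction |R − A(h/2)| = 9.110e-01; gap |A(h/2) − A(h)| = 9.110e-01.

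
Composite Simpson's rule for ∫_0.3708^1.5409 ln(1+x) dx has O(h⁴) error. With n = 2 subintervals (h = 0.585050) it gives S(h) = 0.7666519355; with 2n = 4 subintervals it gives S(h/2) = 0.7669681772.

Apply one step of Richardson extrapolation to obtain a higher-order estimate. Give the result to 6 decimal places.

0.766989

Leading term ∝ h^4; use weight 16 = 2^4.
2^4·A(h/2) = 12.2714908352; minus A(h) gives 11.5048388997.
R = 11.5048388997/15 = 0.7669892600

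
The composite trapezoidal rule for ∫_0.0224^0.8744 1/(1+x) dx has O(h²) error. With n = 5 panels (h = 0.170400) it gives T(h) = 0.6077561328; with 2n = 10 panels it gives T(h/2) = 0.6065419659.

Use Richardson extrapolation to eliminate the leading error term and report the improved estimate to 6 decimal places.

With r = 2 the leading error scales as h^2, so the weight is 2^2 = 4.
4·0.6065419659 = 2.4261678636; 2.4261678636 − 0.6077561328 = 1.8184117308
Divide by 2^2 − 1 = 3.
R = 1.8184117308/3 = 0.6061372436
Correction |R − A(h/2)| = 4.047e-04; gap |A(h/2) − A(h)| = 1.214e-03.

0.606137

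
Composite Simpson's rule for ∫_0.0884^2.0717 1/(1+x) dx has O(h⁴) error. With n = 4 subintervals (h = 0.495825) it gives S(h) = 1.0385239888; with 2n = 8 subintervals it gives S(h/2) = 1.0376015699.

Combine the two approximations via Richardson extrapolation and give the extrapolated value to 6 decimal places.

1.037540

Order 4 gives 2^r = 16 and 2^r − 1 = 15.
2^4*A(h/2) = 16.6016251184; minus A(h) gives 15.5631011296.
(16*1.0376015699 − 1.0385239888)/(16 − 1) = 1.0375400753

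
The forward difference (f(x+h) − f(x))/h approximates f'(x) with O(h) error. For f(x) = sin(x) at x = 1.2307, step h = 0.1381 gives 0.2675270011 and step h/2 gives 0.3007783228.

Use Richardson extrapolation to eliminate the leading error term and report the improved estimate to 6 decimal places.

0.334030

With r = 1 the leading error scales as h^1, so the weight is 2^1 = 2.
Weighted: 0.6015566456 − 0.2675270011 = 0.3340296445
(2·0.3007783228 − 0.2675270011)/(2 − 1) = 0.3340296445
Correction |R − A(h/2)| = 3.325e-02; gap |A(h/2) − A(h)| = 3.325e-02.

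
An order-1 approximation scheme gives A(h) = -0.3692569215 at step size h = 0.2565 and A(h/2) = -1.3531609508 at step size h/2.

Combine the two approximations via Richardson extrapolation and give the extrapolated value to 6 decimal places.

-2.337065

r = 1, so 2^r = 2.
2×(-1.3531609508) = -2.7063219016; (-2.7063219016) − (-0.3692569215) = -2.3370649801
Divide by 2^1 − 1 = 1.
Result: -2.3370649801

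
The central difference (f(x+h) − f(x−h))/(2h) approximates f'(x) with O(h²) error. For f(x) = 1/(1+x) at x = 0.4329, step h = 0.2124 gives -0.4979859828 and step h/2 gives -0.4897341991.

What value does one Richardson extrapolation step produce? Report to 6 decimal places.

-0.486984

Leading term ∝ h^2; use weight 4 = 2^2.
4 × (-0.4897341991) = -1.9589367964; (-1.9589367964) − (-0.4979859828) = -1.4609508136
Denominator 4 − 1 = 3.
Extrapolated: (-1.4609508136) / 3 = -0.4869836045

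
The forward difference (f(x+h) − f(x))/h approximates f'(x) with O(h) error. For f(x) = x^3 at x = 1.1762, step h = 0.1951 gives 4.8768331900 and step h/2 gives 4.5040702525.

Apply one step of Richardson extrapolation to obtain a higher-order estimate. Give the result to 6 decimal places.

4.131307

Leading term ∝ h^1; use weight 2 = 2^1.
2×4.5040702525 = 9.0081405050; subtract 4.8768331900 → 4.1313073150
Denominator 2 − 1 = 1.
Extrapolated: 4.1313073150 / 1 = 4.1313073150
Gap between inputs: 3.728e-01; correction applied: −0.3727629375.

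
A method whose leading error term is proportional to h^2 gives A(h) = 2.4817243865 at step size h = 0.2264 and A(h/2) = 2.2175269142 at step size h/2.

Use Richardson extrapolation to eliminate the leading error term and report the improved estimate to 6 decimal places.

2.129461

Method order is 2; weight 2^2 = 4.
Numerator 4×A(h/2) − A(h) = 4×2.2175269142 − 2.4817243865 = 6.3883832703
Divide by 2^2 − 1 = 3.
R = 6.3883832703/3 = 2.1294610901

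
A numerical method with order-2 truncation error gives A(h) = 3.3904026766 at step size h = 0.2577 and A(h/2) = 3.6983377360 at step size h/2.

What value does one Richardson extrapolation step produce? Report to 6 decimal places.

3.800983

Order 2 gives 2^r = 4 and 2^r − 1 = 3.
Difference of the inputs: 3.6983377360 − 3.3904026766 = 0.3079350594
Correction (A(h/2) − A(h))/(4 − 1) = 0.3079350594/3 = 0.1026450198
R = A(h/2) + (A(h/2) − A(h))/3 = 3.6983377360 + 0.1026450198 = 3.8009827558
Gap between inputs: 3.079e-01; correction applied: +0.1026450198.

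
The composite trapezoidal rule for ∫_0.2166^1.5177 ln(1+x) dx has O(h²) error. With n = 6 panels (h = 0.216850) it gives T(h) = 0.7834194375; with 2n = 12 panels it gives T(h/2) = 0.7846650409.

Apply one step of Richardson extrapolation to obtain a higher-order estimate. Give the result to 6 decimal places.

0.785080

r = 2, so 2^r = 4.
Top: 4(0.7846650409) − (0.7834194375) = 2.3552407261
R = 2.3552407261/3 = 0.7850802420
Correction |R − A(h/2)| = 4.152e-04; gap |A(h/2) − A(h)| = 1.246e-03.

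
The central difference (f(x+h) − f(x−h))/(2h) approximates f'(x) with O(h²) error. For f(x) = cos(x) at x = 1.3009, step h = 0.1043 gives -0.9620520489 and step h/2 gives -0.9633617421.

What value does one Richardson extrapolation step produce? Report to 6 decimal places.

Order 2 gives 2^r = 4 and 2^r − 1 = 3.
4·(-0.9633617421) − (-0.9620520489) = -2.8913949195
Extrapolated: (-2.8913949195) / 3 = -0.9637983065

-0.963798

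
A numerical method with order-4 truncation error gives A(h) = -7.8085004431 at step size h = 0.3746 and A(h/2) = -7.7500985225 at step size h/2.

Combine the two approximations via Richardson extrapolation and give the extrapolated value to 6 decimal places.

-7.746205

Order 4 gives 2^r = 16 and 2^r − 1 = 15.
2^4×A(h/2) = -124.0015763600; minus A(h) gives -116.1930759169.
(-116.1930759169) ÷ 15 = -7.7462050611
Gap between inputs: 5.840e-02; correction applied: +0.0038934614.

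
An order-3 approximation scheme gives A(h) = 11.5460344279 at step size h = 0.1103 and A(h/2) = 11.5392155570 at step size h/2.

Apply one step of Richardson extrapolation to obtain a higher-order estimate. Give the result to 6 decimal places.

With r = 3 the leading error scales as h^3, so the weight is 2^3 = 8.
Numerator 8*A(h/2) − A(h) = 8*11.5392155570 − 11.5460344279 = 80.7676900281
(8*11.5392155570 − 11.5460344279)/(8 − 1) = 11.5382414326

11.538241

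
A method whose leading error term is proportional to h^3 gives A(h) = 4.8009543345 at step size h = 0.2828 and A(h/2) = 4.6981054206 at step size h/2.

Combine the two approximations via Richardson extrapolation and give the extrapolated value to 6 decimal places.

4.683413

Error is O(h^3); halving h shrinks it by 2^3 = 8.
Numerator 8·A(h/2) − A(h) = 8·4.6981054206 − 4.8009543345 = 32.7838890303
Denominator 8 − 1 = 7.
R = 32.7838890303/7 = 4.6834127186
Correction |R − A(h/2)| = 1.469e-02; gap |A(h/2) − A(h)| = 1.028e-01.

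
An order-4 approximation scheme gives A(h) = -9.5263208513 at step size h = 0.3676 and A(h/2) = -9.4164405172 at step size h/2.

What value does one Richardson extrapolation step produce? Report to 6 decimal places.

Method order is 4; weight 2^4 = 16.
A(h/2) − A(h) = -9.4164405172 − (-9.5263208513) = 0.1098803341
Divide by 2^4 − 1 = 15: 0.1098803341/15 = 0.0073253556
R = A(h/2) + (A(h/2) − A(h))/15 = -9.4164405172 + 0.0073253556 = -9.4091151616
Gap between inputs: 1.099e-01; correction applied: +0.0073253556.

-9.409115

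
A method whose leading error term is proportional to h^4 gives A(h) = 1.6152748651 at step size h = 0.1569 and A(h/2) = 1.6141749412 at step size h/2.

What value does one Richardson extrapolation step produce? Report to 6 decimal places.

1.614102

r = 4, so 2^r = 16.
Weighted: 25.8267990592 − 1.6152748651 = 24.2115241941
24.2115241941 ÷ 15 = 1.6141016129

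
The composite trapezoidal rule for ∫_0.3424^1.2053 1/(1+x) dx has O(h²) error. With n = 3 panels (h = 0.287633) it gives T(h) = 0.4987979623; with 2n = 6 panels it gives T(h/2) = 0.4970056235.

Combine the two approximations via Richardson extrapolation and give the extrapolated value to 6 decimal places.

0.496408

The method has order 2: 2^2 = 4.
Top: 4(0.4970056235) − (0.4987979623) = 1.4892245317
1.4892245317 ÷ 3 = 0.4964081772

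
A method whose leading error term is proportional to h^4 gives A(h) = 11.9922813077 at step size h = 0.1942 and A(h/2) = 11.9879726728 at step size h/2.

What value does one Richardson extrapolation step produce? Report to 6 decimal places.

11.987685

With r = 4 the leading error scales as h^4, so the weight is 2^4 = 16.
2^4*A(h/2) = 191.8075627648; minus A(h) gives 179.8152814571.
Divide by 2^4 − 1 = 15.
(16*11.9879726728 − 11.9922813077)/(16 − 1) = 11.9876854305
Shift from A(h/2): −0.0002872423.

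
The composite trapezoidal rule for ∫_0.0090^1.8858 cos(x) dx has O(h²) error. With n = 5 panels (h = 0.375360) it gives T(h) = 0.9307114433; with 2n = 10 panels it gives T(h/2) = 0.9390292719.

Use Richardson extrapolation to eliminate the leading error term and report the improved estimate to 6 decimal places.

0.941802

Leading term ∝ h^2; use weight 4 = 2^2.
Difference of the inputs: 0.9390292719 − 0.9307114433 = 0.0083178286
Correction (A(h/2) − A(h))/(4 − 1) = 0.0083178286/3 = 0.0027726095
R = 0.9390292719 + 0.0027726095 = 0.9418018814
Correction |R − A(h/2)| = 2.773e-03; gap |A(h/2) − A(h)| = 8.318e-03.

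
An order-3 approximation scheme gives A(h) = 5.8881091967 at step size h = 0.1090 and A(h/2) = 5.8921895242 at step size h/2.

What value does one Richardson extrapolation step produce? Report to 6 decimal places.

5.892772

Leading term ∝ h^3; use weight 8 = 2^3.
Numerator 8·A(h/2) − A(h) = 8·5.8921895242 − 5.8881091967 = 41.2494069969
Divide by 2^3 − 1 = 7.
(8·5.8921895242 − 5.8881091967)/(8 − 1) = 5.8927724281
Gap between inputs: 4.080e-03; correction applied: +0.0005829039.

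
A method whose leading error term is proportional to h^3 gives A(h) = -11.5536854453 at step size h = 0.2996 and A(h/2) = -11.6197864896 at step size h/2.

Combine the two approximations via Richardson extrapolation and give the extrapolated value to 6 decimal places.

-11.629229

Method order is 3; weight 2^3 = 8.
Weighted: (-92.9582919168) − (-11.5536854453) = -81.4046064715
(-81.4046064715) ÷ 7 = -11.6292294959
Shift from A(h/2): −0.0094430063.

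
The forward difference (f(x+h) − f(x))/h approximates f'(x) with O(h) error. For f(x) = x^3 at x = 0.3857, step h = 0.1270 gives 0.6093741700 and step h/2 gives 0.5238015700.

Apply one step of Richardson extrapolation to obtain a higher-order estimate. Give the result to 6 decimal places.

r = 1: numerator weight 2, denominator 1.
Top: 2(0.5238015700) − (0.6093741700) = 0.4382289700
Extrapolated: 0.4382289700 / 1 = 0.4382289700
Correction |R − A(h/2)| = 8.557e-02; gap |A(h/2) − A(h)| = 8.557e-02.

0.438229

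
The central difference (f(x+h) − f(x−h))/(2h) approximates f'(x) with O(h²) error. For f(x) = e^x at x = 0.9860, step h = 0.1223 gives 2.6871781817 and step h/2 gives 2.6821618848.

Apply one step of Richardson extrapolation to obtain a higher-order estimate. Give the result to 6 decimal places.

Error is O(h^2); halving h shrinks it by 2^2 = 4.
Numerator 4×A(h/2) − A(h) = 4×2.6821618848 − 2.6871781817 = 8.0414693575
Denominator 4 − 1 = 3.
So the Richardson estimate is 2.6804897858.

2.680490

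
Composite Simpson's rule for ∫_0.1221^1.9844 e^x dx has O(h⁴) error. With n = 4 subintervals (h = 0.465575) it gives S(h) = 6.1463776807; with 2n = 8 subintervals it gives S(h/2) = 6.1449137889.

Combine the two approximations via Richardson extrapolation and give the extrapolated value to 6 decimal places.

6.144816

The method has order 4: 2^4 = 16.
Difference of the inputs: 6.1449137889 − 6.1463776807 = -0.0014638918
Divide by 2^4 − 1 = 15: (-0.0014638918)/15 = -0.0000975928
R = 6.1449137889 − 0.0000975928 = 6.1448161961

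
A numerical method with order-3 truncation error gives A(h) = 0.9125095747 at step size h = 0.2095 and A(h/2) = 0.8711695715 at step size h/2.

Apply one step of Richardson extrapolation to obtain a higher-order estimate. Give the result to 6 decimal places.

Error is O(h^3); halving h shrinks it by 2^3 = 8.
8 × 0.8711695715 − 0.9125095747 = 6.0568469973
Extrapolated: 6.0568469973 / 7 = 0.8652638568

0.865264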